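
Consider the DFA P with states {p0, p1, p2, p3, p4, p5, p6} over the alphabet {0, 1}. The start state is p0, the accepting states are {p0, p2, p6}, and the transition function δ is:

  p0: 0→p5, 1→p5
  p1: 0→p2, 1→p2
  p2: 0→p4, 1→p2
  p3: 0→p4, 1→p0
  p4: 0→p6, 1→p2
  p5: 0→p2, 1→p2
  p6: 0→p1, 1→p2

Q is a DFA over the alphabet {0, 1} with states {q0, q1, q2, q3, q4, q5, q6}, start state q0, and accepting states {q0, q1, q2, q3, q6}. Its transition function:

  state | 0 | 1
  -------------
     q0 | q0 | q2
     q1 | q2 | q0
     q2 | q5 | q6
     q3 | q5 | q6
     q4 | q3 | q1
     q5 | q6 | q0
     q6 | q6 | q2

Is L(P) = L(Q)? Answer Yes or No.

The string 10 is accepted by P but rejected by Q.
So L(P) ≠ L(Q).

No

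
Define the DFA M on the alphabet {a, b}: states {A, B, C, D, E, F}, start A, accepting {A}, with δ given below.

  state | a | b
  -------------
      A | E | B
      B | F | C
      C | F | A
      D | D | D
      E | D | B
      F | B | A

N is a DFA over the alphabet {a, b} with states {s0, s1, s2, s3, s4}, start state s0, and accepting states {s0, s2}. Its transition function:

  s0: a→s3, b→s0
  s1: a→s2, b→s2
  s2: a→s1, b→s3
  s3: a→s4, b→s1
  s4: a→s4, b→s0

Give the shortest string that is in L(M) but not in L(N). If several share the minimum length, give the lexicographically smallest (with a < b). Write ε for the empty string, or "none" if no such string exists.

The string bab is accepted by M but not by N.
No shorter string lies in the difference, and bab is the lexicographically first length-3 string in L(M) \ L(N).

bab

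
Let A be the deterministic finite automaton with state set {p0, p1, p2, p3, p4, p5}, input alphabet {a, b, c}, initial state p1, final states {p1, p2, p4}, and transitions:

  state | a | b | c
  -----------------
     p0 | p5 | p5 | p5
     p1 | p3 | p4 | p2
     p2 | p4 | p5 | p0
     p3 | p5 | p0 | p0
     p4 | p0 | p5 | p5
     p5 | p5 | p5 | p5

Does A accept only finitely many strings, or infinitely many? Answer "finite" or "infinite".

The useful states (reachable from p1 and able to reach an accepting state) are {p1, p2, p4}.
Restricted to these states the transition graph has no cycle, so every accepting path has bounded length and L is finite.

finite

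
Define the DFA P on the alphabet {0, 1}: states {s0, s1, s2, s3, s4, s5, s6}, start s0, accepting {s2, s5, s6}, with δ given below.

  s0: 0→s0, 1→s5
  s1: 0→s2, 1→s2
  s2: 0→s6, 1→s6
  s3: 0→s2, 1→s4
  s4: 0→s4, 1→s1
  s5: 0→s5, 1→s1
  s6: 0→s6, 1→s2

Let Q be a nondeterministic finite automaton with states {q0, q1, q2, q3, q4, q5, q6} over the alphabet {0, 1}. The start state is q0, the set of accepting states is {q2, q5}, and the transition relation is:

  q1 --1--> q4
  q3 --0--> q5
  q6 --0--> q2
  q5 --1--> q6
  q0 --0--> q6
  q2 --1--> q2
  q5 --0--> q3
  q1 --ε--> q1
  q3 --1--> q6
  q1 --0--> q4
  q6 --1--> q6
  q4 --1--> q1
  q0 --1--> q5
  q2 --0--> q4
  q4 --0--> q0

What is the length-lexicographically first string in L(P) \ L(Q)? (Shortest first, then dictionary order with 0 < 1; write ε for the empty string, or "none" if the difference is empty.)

The string 01 is accepted by P but not by Q.
No shorter string lies in the difference, and 01 is the lexicographically first length-2 string in L(P) \ L(Q).

01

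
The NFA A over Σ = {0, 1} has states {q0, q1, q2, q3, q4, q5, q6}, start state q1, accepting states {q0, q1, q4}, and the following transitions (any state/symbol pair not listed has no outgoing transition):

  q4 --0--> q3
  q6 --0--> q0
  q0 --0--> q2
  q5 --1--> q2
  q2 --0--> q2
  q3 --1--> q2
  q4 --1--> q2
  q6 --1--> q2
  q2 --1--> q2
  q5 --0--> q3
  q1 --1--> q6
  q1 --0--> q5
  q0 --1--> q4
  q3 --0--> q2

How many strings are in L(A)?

3

The useful subgraph on states {q0, q1, q4, q6} is acyclic, so L(A) is finite; the longest accepting path visits 4 useful states, giving maximum string length 3.
Counting accepting paths from q1 by length: 1 of length 0, 1 of length 2, 1 of length 3. Total 3.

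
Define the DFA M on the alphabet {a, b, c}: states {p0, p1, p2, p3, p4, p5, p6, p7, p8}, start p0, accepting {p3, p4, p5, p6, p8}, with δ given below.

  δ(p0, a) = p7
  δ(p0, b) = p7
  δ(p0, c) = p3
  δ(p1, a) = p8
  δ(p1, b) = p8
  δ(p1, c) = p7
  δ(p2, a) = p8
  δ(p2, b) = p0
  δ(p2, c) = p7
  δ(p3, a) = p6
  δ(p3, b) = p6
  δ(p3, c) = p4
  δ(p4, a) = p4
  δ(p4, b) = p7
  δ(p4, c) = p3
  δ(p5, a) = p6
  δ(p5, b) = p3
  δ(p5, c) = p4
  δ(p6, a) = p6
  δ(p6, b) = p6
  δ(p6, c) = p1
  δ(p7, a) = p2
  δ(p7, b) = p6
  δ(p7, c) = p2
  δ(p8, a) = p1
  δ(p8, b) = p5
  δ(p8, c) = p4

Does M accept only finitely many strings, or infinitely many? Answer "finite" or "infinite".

State p3 is reachable from the start and can reach an accepting state, and it lies on the cycle p3 → p4 → p3.
Traversing that cycle any number of times yields accepted strings of unbounded length, so the language is infinite.

infinite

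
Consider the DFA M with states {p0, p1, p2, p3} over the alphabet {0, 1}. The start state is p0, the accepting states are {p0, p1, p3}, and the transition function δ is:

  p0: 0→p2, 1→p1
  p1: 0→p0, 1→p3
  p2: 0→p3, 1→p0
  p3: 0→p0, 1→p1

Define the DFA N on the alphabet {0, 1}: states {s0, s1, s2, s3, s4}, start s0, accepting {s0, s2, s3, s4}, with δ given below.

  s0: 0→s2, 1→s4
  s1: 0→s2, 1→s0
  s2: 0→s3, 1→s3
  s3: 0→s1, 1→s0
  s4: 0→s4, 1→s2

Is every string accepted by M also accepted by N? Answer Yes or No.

The string 000 is in L(M) but not in L(N).
So L(M) ⊄ L(N).

No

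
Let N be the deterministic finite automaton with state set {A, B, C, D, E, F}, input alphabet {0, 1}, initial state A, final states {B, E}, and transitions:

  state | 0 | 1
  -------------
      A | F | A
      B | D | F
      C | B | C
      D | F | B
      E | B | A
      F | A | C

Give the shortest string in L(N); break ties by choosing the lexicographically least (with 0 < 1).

A breadth-first search from A reaches an accepting state first via the path A → F → C → B on input 010.
No string of length < 3 is accepted (BFS exhausts all shorter strings without reaching an accepting state), and 010 is the lexicographically least accepting string of length 3.

010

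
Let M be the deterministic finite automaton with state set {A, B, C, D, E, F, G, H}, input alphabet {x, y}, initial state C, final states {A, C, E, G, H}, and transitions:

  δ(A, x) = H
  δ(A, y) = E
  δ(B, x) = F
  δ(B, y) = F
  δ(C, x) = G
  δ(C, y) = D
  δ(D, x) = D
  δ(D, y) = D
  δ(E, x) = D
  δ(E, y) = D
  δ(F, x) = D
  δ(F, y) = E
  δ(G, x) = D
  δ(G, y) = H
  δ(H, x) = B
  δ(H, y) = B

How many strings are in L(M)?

The useful subgraph on states {B, C, E, F, G, H} is acyclic, so L(M) is finite; the longest accepting path visits 6 useful states, giving maximum string length 5.
Counting accepting paths from C by length: 1 of length 0, 1 of length 1, 1 of length 2, 4 of length 5. Total 7.

7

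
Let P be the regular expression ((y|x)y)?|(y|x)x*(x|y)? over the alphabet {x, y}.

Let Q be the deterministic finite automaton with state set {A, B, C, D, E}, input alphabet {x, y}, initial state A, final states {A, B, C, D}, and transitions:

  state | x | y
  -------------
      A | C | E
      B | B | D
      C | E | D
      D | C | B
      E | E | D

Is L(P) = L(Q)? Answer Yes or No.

The string y is accepted by P but rejected by Q.
So L(P) ≠ L(Q).

No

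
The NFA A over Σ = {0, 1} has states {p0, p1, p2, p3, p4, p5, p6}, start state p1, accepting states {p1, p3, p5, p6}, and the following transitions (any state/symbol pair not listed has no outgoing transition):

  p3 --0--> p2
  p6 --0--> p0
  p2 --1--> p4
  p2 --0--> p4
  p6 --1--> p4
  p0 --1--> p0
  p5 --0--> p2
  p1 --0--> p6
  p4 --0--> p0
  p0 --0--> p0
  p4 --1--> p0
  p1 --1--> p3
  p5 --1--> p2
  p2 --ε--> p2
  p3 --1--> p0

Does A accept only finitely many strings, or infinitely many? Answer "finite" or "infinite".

The useful states (reachable from p1 and able to reach an accepting state) are {p1, p3, p6}.
Restricted to these states the transition graph has no cycle, so every accepting path has bounded length and L is finite.

finite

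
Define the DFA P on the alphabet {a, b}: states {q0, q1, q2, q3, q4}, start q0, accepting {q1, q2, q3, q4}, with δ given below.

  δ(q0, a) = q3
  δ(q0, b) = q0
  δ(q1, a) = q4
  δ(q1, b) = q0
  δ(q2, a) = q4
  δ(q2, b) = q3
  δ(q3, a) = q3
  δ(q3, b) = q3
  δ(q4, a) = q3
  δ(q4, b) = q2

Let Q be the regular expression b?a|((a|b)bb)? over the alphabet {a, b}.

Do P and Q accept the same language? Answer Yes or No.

The string aa is accepted by P but rejected by Q.
So L(P) ≠ L(Q).

No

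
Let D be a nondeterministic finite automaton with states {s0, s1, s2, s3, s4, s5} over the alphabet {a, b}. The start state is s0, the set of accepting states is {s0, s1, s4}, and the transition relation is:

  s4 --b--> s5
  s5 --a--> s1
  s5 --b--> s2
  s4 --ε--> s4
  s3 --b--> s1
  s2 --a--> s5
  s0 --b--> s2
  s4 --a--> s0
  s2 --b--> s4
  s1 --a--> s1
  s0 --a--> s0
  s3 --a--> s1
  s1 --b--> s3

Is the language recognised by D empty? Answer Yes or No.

No

The empty string ε is accepted: the run s0 ends in the accepting state s0.
Since at least one string is accepted, L(D) is not empty.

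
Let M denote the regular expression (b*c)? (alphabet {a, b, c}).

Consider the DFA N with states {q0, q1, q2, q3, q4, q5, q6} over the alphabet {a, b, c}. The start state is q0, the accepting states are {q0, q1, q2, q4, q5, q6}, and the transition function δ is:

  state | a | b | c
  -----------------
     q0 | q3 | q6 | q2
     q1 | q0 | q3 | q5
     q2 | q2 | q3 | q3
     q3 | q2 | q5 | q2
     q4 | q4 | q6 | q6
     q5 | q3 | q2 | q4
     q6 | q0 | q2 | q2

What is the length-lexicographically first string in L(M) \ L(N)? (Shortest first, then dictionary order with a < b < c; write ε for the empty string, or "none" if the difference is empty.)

bbc

The string bbc is accepted by M but not by N.
No shorter string lies in the difference, and bbc is the lexicographically first length-3 string in L(M) \ L(N).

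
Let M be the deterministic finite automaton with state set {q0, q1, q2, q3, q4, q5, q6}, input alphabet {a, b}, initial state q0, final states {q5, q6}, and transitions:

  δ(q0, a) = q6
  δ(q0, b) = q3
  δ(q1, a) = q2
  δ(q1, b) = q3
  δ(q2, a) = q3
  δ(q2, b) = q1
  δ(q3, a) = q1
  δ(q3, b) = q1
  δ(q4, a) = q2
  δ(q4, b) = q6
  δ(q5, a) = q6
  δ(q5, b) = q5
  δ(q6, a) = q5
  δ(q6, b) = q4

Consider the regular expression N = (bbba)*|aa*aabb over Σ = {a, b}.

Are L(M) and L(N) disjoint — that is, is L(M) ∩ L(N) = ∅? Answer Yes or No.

The string aaabb is accepted by both M and N.
Hence L(M) ∩ L(N) ≠ ∅.

No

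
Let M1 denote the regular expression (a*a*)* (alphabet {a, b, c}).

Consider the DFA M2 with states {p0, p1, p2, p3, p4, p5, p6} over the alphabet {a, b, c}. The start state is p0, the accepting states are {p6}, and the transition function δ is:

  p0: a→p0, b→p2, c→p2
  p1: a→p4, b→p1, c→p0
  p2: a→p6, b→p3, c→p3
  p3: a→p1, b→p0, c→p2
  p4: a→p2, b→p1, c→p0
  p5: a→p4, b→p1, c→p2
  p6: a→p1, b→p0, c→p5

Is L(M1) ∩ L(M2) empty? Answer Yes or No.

Converting the expression M1 to a DFA (subset construction, then merging equivalent states) gives the minimal DFA with states {r0, r1}, start state r0, accepting states {r0} and transitions r0: a→r0, b→r1, c→r1; r1: a→r1, b→r1, c→r1.
Exploring the product automaton M1 × M2 from the start pair (r0, p0), following both machines on each input symbol, reaches 8 state pairs: (r0, p0), (r1, p2), (r1, p6), (r1, p3), (r1, p1), (r1, p0), (r1, p5), (r1, p4).
M1 accepts in {r0} and M2 accepts in {p6}; no reachable pair has both components accepting, so no string drives both machines to acceptance simultaneously and L(M1) ∩ L(M2) = ∅.
So no string is accepted by both, and the intersection is empty.

Yes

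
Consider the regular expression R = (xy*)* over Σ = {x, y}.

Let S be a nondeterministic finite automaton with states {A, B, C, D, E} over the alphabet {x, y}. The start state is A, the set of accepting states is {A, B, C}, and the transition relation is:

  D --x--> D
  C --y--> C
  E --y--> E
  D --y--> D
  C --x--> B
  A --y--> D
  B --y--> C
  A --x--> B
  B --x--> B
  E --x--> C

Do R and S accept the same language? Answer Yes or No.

Converting the expression R to a DFA (subset construction, then merging equivalent states) gives the minimal DFA with states {r0, r1, r2}, start state r0, accepting states {r0, r1} and transitions r0: x→r1, y→r2; r1: x→r1, y→r1; r2: x→r2, y→r2.
Exploring the product automaton R × S from the start pair (r0, A), following both machines on each input symbol, reaches 4 state pairs: (r0, A), (r1, B), (r2, D), (r1, C).
R accepts in {r0, r1} and S accepts in {A, B, C}. In every reachable pair the two components are either both accepting — (r0, A), (r1, B), (r1, C) — or both non-accepting, so no string is accepted by exactly one of the machines: L(R) \ L(S) and L(S) \ L(R) are both empty.
Hence every string is accepted by R iff it is accepted by S, and the two languages coincide.

Yes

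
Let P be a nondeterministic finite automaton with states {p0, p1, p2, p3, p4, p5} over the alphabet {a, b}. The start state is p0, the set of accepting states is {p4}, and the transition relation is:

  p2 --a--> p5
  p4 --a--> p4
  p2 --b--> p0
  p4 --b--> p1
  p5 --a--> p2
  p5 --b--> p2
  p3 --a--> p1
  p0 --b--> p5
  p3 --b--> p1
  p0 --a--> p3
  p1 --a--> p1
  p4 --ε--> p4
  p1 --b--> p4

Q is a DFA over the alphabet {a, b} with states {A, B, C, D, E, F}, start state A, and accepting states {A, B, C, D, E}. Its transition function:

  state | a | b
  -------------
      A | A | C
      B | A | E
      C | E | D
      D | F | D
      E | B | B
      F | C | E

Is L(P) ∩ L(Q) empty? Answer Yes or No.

The string aab is accepted by both P and Q.
Hence L(P) ∩ L(Q) ≠ ∅.

No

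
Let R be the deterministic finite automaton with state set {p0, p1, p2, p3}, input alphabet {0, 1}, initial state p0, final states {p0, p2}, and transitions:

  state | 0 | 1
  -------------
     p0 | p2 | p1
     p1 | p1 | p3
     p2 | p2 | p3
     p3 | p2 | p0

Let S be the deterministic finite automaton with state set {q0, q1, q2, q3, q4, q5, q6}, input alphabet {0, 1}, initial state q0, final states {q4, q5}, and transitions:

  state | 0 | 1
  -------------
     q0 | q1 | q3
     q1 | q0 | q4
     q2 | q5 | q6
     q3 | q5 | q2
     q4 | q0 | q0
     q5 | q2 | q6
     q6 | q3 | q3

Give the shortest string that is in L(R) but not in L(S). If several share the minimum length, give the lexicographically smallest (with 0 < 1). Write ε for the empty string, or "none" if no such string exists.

The empty string ε is accepted by R but not by S.
Since ε is the unique shortest string, it is the required witness.

ε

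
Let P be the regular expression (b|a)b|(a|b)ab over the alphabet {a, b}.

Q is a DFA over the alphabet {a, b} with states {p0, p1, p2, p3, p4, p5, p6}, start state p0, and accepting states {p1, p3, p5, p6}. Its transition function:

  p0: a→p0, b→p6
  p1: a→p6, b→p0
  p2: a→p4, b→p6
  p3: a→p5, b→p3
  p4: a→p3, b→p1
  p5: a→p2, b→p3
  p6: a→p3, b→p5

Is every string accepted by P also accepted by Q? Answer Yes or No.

Converting the expression P to a DFA (subset construction, then merging equivalent states) gives the minimal DFA with states {r0, r1, r2, r3, r4}, start state r0, accepting states {r3} and transitions r0: a→r1, b→r1; r1: a→r2, b→r3; r2: a→r4, b→r3; r3: a→r4, b→r4; r4: a→r4, b→r4.
Exploring the product automaton P × Q from the start pair (r0, p0), following both machines on each input symbol, reaches 15 state pairs: (r0, p0), (r1, p0), (r1, p6), (r2, p0), (r3, p6), (r2, p3), (r3, p5), (r4, p0), (r4, p3), (r4, p5), (r3, p3), (r4, p2), (r4, p6), (r4, p4), (r4, p1).
P accepts in {r3} and Q accepts in {p1, p3, p5, p6}. The reachable pairs whose P-component is accepting are (r3, p6), (r3, p5), (r3, p3); in each of them the Q-component is accepting too, so the product for L(P) \ L(Q) (P-component accepting, Q-component rejecting) has no reachable accepting pair and the difference is empty.
Hence every string in L(P) is also in L(Q).

Yes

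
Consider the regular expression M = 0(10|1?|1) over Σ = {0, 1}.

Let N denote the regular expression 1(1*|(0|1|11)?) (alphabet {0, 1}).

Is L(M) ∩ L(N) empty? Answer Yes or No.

Converting the expression M to a DFA (subset construction, then merging equivalent states) gives the minimal DFA with states {m0, m1, m2, m3, m4}, start state m0, accepting states {m1, m3, m4} and transitions m0: 0→m1, 1→m2; m1: 0→m2, 1→m3; m2: 0→m2, 1→m2; m3: 0→m4, 1→m2; m4: 0→m2, 1→m2.
Converting the expression N to a DFA (subset construction, then merging equivalent states) gives the minimal DFA with states {n0, n1, n2, n3, n4}, start state n0, accepting states {n2, n3, n4} and transitions n0: 0→n1, 1→n2; n1: 0→n1, 1→n1; n2: 0→n3, 1→n4; n3: 0→n1, 1→n1; n4: 0→n1, 1→n4.
Exploring the product automaton M × N from the start pair (m0, n0), following both machines on each input symbol, reaches 8 state pairs: (m0, n0), (m1, n1), (m2, n2), (m2, n1), (m3, n1), (m2, n3), (m2, n4), (m4, n1).
M accepts in {m1, m3, m4} and N accepts in {n2, n3, n4}; no reachable pair has both components accepting, so no string drives both machines to acceptance simultaneously and L(M) ∩ L(N) = ∅.
So no string is accepted by both, and the intersection is empty.

Yes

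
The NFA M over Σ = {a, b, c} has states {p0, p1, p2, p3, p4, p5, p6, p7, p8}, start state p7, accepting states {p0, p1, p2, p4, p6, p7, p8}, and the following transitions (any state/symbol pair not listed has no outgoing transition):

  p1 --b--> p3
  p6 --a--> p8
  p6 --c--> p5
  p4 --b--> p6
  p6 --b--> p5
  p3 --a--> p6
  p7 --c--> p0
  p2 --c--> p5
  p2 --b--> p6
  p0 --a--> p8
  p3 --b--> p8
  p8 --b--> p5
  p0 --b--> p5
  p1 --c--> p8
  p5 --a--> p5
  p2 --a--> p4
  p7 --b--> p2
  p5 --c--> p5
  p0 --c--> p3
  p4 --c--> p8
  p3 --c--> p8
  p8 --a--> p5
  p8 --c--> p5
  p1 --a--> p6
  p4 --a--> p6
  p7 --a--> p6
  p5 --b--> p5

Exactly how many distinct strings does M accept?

18

The useful subgraph on states {p0, p2, p3, p4, p6, p7, p8} is acyclic, so L(M) is finite; the longest accepting path visits 5 useful states, giving maximum string length 4.
Counting accepting paths from p7 by length: 1 of length 0, 3 of length 1, 4 of length 2, 7 of length 3, 3 of length 4. Total 18.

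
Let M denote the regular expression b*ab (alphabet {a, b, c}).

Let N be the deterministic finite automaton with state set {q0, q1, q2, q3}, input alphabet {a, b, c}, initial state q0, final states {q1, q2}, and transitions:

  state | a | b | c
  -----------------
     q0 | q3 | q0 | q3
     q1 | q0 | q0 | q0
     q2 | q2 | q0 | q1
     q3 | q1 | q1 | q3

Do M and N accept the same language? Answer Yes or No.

The string aa is accepted by N but rejected by M.
So L(M) ≠ L(N).

No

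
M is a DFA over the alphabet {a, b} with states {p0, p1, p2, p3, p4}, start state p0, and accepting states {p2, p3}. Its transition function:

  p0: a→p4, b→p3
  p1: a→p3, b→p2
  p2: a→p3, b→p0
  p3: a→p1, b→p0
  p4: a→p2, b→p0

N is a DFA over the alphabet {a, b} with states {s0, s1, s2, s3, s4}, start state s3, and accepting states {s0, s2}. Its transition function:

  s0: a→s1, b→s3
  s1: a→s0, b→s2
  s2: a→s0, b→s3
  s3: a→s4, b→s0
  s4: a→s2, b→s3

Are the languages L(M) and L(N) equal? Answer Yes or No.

Exploring the product automaton M × N from the start pair (p0, s3), following both machines on each input symbol, reaches 5 state pairs: (p0, s3), (p4, s4), (p3, s0), (p2, s2), (p1, s1).
M accepts in {p2, p3} and N accepts in {s0, s2}. In every reachable pair the two components are either both accepting — (p3, s0), (p2, s2) — or both non-accepting, so no string is accepted by exactly one of the machines: L(M) \ L(N) and L(N) \ L(M) are both empty.
Hence every string is accepted by M iff it is accepted by N, and the two languages coincide.

Yes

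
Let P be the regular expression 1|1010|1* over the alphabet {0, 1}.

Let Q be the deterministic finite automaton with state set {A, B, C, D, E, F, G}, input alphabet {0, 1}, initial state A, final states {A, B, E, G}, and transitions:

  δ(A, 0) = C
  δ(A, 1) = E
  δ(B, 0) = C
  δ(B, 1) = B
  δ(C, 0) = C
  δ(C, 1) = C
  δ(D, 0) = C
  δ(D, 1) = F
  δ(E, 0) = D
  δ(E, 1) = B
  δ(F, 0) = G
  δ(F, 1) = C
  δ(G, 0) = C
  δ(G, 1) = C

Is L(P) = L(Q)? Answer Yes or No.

Yes

Converting the expression P to a DFA (subset construction, then merging equivalent states) gives the minimal DFA with states {p0, p1, p2, p3, p4, p5, p6}, start state p0, accepting states {p0, p2, p4, p6} and transitions p0: 0→p1, 1→p2; p1: 0→p1, 1→p1; p2: 0→p3, 1→p4; p3: 0→p1, 1→p5; p4: 0→p1, 1→p4; p5: 0→p6, 1→p1; p6: 0→p1, 1→p1.
Exploring the product automaton P × Q from the start pair (p0, A), following both machines on each input symbol, reaches 7 state pairs: (p0, A), (p1, C), (p2, E), (p3, D), (p4, B), (p5, F), (p6, G).
P accepts in {p0, p2, p4, p6} and Q accepts in {A, B, E, G}. In every reachable pair the two components are either both accepting — (p0, A), (p2, E), (p4, B), (p6, G) — or both non-accepting, so no string is accepted by exactly one of the machines: L(P) \ L(Q) and L(Q) \ L(P) are both empty.
Hence every string is accepted by P iff it is accepted by Q, and the two languages coincide.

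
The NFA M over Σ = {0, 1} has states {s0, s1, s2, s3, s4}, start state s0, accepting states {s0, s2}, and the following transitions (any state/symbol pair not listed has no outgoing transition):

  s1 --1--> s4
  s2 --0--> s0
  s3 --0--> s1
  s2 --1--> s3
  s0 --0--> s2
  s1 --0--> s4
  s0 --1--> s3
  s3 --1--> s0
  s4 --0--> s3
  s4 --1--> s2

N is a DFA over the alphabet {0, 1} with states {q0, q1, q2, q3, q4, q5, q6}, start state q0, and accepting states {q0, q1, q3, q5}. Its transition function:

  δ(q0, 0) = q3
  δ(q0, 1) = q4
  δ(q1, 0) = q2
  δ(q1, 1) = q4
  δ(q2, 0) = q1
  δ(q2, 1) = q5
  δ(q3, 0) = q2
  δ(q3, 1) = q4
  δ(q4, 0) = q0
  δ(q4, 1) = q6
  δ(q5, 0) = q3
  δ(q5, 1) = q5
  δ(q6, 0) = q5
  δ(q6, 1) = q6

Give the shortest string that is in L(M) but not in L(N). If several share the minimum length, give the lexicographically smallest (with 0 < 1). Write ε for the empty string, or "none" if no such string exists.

00

The string 00 is accepted by M but not by N.
No shorter string lies in the difference, and 00 is the lexicographically first length-2 string in L(M) \ L(N).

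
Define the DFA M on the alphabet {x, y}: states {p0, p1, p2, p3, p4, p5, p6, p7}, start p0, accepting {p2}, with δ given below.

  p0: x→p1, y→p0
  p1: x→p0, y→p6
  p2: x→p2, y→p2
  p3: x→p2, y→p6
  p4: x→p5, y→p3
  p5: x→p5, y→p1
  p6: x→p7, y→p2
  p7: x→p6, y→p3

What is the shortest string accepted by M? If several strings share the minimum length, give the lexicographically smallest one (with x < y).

A breadth-first search from p0 reaches an accepting state first via the path p0 → p1 → p6 → p2 on input xyy.
No string of length < 3 is accepted (BFS exhausts all shorter strings without reaching an accepting state), and xyy is the lexicographically least accepting string of length 3.

xyy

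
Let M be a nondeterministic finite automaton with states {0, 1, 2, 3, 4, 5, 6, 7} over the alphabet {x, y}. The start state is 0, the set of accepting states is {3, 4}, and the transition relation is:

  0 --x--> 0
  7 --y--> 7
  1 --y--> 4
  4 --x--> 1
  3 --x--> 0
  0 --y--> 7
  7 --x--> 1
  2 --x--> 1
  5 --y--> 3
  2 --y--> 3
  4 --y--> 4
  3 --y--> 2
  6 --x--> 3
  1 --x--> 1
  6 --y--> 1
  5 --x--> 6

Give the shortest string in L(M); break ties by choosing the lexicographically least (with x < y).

yxy

A breadth-first search from 0 reaches an accepting state first via the path 0 → 7 → 1 → 4 on input yxy.
No string of length < 3 is accepted (BFS exhausts all shorter strings without reaching an accepting state), and yxy is the lexicographically least accepting string of length 3.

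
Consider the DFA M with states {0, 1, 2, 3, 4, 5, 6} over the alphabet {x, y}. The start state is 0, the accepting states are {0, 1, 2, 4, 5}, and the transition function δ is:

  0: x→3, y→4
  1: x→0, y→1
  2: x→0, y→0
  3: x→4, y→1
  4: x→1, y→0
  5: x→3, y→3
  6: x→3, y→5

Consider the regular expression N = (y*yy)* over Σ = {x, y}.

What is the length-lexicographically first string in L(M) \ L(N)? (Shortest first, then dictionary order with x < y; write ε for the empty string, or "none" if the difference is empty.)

y

The string y is accepted by M but not by N.
No shorter string lies in the difference, and y is the lexicographically first length-1 string in L(M) \ L(N).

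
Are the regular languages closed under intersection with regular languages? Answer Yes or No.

Yes

This is a special case of closure under intersection: the product of the two DFAs, accepting on F₁ × F₂, recognises the intersection.
So the regular languages are closed under intersection with a regular language.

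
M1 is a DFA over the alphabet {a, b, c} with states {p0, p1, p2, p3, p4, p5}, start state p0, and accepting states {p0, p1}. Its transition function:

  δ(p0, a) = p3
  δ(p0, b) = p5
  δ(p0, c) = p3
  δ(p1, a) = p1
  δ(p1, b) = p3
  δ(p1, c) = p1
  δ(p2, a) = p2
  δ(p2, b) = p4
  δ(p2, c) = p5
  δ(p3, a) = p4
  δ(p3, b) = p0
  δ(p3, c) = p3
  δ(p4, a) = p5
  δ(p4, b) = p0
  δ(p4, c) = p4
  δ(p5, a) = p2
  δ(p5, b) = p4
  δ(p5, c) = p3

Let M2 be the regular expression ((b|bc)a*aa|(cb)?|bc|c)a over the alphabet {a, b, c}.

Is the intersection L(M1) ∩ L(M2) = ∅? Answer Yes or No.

Yes

Converting the expression M2 to a DFA (subset construction, then merging equivalent states) gives the minimal DFA with states {r0, r1, r2, r3, r4, r5, r6, r7, r8, r9, r10}, start state r0, accepting states {r1, r9, r10} and transitions r0: a→r1, b→r2, c→r3; r1: a→r4, b→r4, c→r4; r2: a→r5, b→r4, c→r6; r3: a→r1, b→r7, c→r4; r4: a→r4, b→r4, c→r4; r5: a→r8, b→r4, c→r4; r6: a→r9, b→r4, c→r4; r7: a→r1, b→r4, c→r4; r8: a→r10, b→r4, c→r4; r9: a→r8, b→r4, c→r4; r10: a→r10, b→r4, c→r4.
Exploring the product automaton M1 × M2 from the start pair (p0, r0), following both machines on each input symbol, reaches 17 state pairs: (p0, r0), (p3, r1), (p5, r2), (p3, r3), (p4, r4), (p0, r4), (p3, r4), (p2, r5), (p3, r6), (p4, r1), (p0, r7), (p5, r4), (p2, r8), (p4, r9), (p2, r4), (p2, r10), (p5, r8).
M1 accepts in {p0, p1} and M2 accepts in {r1, r9, r10}; no reachable pair has both components accepting, so no string drives both machines to acceptance simultaneously and L(M1) ∩ L(M2) = ∅.
So no string is accepted by both, and the intersection is empty.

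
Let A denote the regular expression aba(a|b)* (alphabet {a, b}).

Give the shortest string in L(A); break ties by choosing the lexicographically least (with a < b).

aba

By inspection of the expression, no string of length less than 3 matches, and aba is the lexicographically first match of length 3.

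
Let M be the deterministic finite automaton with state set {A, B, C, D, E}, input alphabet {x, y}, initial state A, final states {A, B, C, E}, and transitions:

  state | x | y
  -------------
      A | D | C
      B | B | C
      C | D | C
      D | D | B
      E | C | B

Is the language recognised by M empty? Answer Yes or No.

No

The empty string ε is accepted: the run A ends in the accepting state A.
Since at least one string is accepted, L(M) is not empty.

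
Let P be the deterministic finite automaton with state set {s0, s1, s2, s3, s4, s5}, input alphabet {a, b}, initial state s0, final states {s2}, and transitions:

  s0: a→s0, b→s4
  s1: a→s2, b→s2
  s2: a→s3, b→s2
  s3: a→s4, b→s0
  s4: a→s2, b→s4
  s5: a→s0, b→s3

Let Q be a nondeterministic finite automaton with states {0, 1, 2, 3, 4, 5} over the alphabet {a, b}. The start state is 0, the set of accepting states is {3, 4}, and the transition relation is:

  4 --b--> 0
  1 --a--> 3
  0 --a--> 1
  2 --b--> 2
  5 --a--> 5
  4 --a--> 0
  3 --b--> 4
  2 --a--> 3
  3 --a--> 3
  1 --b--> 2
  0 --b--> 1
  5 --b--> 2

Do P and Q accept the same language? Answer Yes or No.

No

The string aaba is accepted by P but rejected by Q.
So L(P) ≠ L(Q).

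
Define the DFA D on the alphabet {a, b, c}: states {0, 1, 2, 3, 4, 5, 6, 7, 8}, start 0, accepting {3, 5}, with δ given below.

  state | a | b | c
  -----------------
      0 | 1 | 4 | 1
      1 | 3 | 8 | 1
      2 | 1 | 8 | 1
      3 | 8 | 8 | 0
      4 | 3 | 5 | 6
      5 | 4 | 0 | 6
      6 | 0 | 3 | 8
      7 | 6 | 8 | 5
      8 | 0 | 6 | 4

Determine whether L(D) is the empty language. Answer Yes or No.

No

The string aa is accepted: the run 0 → 1 → 3 ends in the accepting state 3.
Since at least one string is accepted, L(D) is not empty.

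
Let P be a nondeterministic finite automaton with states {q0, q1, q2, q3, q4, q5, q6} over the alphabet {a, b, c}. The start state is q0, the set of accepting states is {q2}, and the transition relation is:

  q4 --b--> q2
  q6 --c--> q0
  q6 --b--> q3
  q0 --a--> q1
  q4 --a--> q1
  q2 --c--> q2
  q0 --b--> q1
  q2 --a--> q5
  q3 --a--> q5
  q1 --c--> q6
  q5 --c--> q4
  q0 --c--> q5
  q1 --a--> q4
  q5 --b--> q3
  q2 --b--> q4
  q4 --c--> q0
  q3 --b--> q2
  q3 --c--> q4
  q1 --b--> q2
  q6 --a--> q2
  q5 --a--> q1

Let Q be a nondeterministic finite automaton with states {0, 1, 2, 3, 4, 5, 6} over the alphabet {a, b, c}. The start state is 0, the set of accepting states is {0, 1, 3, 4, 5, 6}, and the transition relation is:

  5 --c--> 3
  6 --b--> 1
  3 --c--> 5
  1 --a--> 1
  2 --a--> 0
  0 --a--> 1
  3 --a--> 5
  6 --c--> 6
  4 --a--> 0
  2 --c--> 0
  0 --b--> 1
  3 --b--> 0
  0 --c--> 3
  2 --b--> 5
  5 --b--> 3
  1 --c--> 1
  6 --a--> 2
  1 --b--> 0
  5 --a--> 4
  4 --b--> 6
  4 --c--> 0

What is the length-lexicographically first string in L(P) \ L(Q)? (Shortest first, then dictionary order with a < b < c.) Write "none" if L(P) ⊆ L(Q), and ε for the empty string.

none

Exploring the product automaton P × Q from the start pair (q0, 0), following both machines on each input symbol, reaches 39 state pairs: (q0, 0), (q1, 1), (q5, 3), (q4, 1), (q2, 0), (q6, 1), (q1, 5), (q3, 0), (q4, 5), (q0, 1), (q5, 1), (q2, 3), (q2, 1), (q4, 4), (q6, 3), (q4, 3), (q1, 4), (q0, 3), (q1, 0), (q5, 5), (q4, 0), (q2, 5), (q2, 6), (q0, 5), (q6, 0), (q3, 3), (q5, 4), (q5, 2), (q1, 3), (q3, 1), (q3, 6), (q3, 5), (q6, 5), (q4, 6), (q2, 4), (q1, 2), (q0, 6), (q5, 0), (q5, 6).
P accepts in {q2} and Q accepts in {0, 1, 3, 4, 5, 6}. The reachable pairs whose P-component is accepting are (q2, 0), (q2, 3), (q2, 1), (q2, 5), (q2, 6), (q2, 4); in each of them the Q-component is accepting too, so the product for L(P) \ L(Q) (P-component accepting, Q-component rejecting) has no reachable accepting pair and the difference is empty.
So every string accepted by P is also accepted by Q: L(P) \ L(Q) = ∅ and there is no such string.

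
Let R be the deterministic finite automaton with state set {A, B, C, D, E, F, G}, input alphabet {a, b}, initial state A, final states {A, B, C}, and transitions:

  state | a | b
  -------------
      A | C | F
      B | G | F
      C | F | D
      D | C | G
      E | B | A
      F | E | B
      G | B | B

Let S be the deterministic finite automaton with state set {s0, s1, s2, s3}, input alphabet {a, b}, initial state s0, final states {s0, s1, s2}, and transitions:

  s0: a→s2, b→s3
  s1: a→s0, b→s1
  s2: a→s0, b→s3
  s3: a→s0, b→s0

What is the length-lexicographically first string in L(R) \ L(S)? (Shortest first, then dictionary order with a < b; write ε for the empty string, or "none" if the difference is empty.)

The string aab is accepted by R but not by S.
No shorter string lies in the difference, and aab is the lexicographically first length-3 string in L(R) \ L(S).

aab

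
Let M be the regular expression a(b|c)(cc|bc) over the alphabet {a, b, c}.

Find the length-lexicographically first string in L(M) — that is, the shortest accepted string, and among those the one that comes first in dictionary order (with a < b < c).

abbc

By inspection of the expression, no string of length less than 4 matches, and abbc is the lexicographically first match of length 4.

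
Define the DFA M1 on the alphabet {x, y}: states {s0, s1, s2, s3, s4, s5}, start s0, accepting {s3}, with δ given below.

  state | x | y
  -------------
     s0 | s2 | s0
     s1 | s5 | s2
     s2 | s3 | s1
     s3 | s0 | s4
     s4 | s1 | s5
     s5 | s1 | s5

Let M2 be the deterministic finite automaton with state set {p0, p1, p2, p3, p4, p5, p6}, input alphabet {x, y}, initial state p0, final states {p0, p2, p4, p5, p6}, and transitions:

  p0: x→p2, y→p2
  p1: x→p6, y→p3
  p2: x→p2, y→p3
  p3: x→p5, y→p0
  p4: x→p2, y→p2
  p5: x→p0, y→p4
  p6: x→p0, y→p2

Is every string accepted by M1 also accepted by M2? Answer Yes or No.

Exploring the product automaton M1 × M2 from the start pair (s0, p0), following both machines on each input symbol, reaches 24 state pairs: (s0, p0), (s2, p2), (s0, p2), (s3, p2), (s1, p3), (s0, p3), (s4, p3), (s5, p5), (s2, p0), (s2, p5), (s1, p5), (s5, p0), (s1, p0), (s5, p4), (s1, p2), (s3, p0), (s1, p4), (s2, p4), (s5, p2), (s2, p3), (s4, p2), (s5, p3), (s3, p5), (s4, p4).
M1 accepts in {s3} and M2 accepts in {p0, p2, p4, p5, p6}. The reachable pairs whose M1-component is accepting are (s3, p2), (s3, p0), (s3, p5); in each of them the M2-component is accepting too, so the product for L(M1) \ L(M2) (M1-component accepting, M2-component rejecting) has no reachable accepting pair and the difference is empty.
Hence every string in L(M1) is also in L(M2).

Yes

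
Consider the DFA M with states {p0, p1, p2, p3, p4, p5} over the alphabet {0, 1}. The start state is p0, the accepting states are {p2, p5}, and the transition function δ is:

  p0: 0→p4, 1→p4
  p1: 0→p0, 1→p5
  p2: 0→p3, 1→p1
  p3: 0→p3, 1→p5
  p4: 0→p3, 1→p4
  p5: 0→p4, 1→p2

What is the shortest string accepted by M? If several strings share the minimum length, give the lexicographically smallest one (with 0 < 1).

A breadth-first search from p0 reaches an accepting state first via the path p0 → p4 → p3 → p5 on input 001.
No string of length < 3 is accepted (BFS exhausts all shorter strings without reaching an accepting state), and 001 is the lexicographically least accepting string of length 3.

001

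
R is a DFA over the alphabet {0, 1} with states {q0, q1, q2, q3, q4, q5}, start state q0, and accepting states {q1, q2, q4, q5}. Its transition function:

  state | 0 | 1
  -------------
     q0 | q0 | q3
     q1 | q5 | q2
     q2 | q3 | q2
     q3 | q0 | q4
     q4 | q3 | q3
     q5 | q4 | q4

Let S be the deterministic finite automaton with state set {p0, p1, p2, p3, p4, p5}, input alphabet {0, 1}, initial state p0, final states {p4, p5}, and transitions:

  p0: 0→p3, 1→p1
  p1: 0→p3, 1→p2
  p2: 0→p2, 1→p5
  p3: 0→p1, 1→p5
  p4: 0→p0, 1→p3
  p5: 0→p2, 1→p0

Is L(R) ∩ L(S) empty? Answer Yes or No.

No

The string 0011 is accepted by both R and S.
Hence L(R) ∩ L(S) ≠ ∅.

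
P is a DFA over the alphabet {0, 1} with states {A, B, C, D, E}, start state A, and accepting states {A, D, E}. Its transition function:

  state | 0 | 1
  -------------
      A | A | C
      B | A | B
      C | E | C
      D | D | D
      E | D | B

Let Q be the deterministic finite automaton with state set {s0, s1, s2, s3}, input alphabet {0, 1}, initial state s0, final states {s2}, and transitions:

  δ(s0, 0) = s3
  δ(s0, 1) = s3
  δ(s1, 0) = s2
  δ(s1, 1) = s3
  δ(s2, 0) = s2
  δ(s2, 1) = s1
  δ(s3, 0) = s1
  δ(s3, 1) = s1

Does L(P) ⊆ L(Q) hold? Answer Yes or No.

No

The empty string ε is in L(P) but not in L(Q).
So L(P) ⊄ L(Q).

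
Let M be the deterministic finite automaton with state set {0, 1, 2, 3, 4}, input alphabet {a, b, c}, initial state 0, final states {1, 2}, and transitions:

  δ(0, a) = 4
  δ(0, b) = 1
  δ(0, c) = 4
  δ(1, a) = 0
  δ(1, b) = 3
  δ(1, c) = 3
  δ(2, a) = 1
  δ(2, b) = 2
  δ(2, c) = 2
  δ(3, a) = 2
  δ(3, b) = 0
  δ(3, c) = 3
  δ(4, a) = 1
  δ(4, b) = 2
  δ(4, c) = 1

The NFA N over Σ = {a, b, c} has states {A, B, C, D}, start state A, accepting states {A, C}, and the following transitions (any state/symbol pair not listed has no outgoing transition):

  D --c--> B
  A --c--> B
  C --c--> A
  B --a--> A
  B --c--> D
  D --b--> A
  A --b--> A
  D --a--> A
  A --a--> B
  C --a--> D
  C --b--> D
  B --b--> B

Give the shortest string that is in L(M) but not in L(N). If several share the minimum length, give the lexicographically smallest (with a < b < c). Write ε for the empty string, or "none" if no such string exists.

The string ab is accepted by M but not by N.
No shorter string lies in the difference, and ab is the lexicographically first length-2 string in L(M) \ L(N).

ab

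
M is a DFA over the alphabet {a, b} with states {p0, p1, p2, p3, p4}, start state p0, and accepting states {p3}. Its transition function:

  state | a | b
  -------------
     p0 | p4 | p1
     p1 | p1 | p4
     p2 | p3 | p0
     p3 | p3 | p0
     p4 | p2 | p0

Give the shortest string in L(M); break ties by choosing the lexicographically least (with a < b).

A breadth-first search from p0 reaches an accepting state first via the path p0 → p4 → p2 → p3 on input aaa.
No string of length < 3 is accepted (BFS exhausts all shorter strings without reaching an accepting state), and aaa is the lexicographically least accepting string of length 3.

aaa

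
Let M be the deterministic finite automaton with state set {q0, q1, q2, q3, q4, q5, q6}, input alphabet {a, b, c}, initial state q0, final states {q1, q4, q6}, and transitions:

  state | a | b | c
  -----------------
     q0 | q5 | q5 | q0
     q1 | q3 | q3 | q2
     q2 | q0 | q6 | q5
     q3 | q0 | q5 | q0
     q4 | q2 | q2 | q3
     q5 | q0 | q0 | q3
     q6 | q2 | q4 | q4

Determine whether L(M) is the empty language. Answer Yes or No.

Yes

The states reachable from the start state are {q0, q3, q5}.
None of the accepting states {q1, q4, q6} is reachable, so no string is accepted and L(M) = ∅.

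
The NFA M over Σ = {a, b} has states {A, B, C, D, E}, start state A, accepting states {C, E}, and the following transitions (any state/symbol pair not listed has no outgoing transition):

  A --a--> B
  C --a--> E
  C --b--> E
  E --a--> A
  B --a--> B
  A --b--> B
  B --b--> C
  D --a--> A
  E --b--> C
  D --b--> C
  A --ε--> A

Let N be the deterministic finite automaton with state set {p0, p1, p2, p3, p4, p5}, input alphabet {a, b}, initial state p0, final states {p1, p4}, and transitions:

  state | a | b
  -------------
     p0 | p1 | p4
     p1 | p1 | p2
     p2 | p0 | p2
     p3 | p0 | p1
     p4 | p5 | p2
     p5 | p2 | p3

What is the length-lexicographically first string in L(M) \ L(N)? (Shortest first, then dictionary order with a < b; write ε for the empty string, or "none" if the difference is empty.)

The string ab is accepted by M but not by N.
No shorter string lies in the difference, and ab is the lexicographically first length-2 string in L(M) \ L(N).

ab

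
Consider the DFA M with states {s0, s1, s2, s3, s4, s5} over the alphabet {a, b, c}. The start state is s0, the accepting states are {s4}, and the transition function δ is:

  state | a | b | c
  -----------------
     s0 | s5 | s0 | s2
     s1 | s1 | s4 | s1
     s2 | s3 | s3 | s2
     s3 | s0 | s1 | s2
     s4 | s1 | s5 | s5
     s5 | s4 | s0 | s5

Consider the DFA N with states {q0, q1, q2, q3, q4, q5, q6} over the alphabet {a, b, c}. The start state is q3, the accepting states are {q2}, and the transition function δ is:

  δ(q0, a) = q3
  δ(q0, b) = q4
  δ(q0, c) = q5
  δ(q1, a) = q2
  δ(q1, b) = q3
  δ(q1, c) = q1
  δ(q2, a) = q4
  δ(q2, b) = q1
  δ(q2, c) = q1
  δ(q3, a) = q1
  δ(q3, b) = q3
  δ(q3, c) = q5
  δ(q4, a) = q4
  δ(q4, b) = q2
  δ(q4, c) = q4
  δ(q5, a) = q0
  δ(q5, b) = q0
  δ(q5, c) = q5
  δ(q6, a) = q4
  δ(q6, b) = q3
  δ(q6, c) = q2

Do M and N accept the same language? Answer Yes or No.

Exploring the product automaton M × N from the start pair (s0, q3), following both machines on each input symbol, reaches 6 state pairs: (s0, q3), (s5, q1), (s2, q5), (s4, q2), (s3, q0), (s1, q4).
M accepts in {s4} and N accepts in {q2}. In every reachable pair the two components are either both accepting — (s4, q2) — or both non-accepting, so no string is accepted by exactly one of the machines: L(M) \ L(N) and L(N) \ L(M) are both empty.
Hence every string is accepted by M iff it is accepted by N, and the two languages coincide.

Yes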